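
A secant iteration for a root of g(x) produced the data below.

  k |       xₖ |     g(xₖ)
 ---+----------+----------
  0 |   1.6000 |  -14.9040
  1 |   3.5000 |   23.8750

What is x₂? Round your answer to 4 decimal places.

x₂ = 3.5000 − 23.8750·(3.5000 − 1.6000) / (23.8750 − (-14.9040))
   = 3.5000 − (45.362500)/(38.779000) = 2.330230

2.3302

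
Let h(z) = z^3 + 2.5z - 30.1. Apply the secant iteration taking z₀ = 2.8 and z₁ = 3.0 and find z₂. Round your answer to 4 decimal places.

2.8414

h(2.8) = -1.148000, h(3.0) = 4.400000
z₂ = 3.000000 − 4.400000·(3.000000 − 2.800000) / (4.400000 − (-1.148000)) = 3.000000 − (0.880000)/(5.548000) = 2.841384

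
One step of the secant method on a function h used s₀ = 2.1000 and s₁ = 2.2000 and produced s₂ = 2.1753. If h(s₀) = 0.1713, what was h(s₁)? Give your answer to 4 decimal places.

The secant line through (2.1000, 0.1713) and (2.2000, h(s₁)) crosses zero at s₂ = 2.1753.
So (2.1000, 0.1713), (2.2000, h(s₁)), (2.1753, 0) are collinear:
h(s₁) = 0.1713 · (2.2000 − 2.1753) / (2.1000 − 2.1753) = 0.1713 · (0.024700)/(-0.075300) = -0.056190

-0.0562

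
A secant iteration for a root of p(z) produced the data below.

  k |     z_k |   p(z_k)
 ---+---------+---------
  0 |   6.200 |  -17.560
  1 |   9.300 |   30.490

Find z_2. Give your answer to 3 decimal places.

z_2 = 9.300 − 30.490·(9.300 − 6.200) / (30.490 − (-17.560))
   = 9.300 − (94.51900)/(48.05000) = 7.33290

7.333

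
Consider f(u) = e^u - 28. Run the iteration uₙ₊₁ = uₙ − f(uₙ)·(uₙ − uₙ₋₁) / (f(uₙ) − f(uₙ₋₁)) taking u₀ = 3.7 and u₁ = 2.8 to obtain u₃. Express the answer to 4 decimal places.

3.3614

f(3.7) = 12.447304, f(2.8) = -11.555353
u₂ = 2.800000 − (-11.555353)·(2.800000 − 3.700000) / (-11.555353 − 12.447304) = 2.800000 − (10.399818)/(-24.002658) = 3.233278
f(3.233278) = -2.637346
u₃ = 3.233278 − (-2.637346)·(3.233278 − 2.800000) / (-2.637346 − (-11.555353)) = 3.233278 − (-1.142703)/(8.918007) = 3.361412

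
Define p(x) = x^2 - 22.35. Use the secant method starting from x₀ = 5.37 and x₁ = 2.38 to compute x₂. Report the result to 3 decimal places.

p(5.37) = 6.48690, p(2.38) = -16.68560
x₂ = 2.38000 − (-16.68560)·(2.38000 − 5.37000) / (-16.68560 − 6.48690) = 2.38000 − (49.88994)/(-23.17250) = 4.53298

4.533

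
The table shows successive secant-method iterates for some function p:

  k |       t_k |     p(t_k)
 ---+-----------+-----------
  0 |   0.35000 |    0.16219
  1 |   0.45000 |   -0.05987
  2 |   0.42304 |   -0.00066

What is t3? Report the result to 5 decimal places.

0.42274

t3 = 0.42304 − (-0.00066)·(0.42304 − 0.45000) / (-0.00066 − (-0.05987))
   = 0.42304 − (0.0000178)/(0.0592100) = 0.4227395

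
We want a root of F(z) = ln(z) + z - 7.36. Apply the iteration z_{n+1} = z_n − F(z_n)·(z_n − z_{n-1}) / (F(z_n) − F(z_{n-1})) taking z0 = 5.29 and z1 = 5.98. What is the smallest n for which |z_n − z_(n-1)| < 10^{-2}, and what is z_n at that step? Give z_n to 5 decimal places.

n = 3, z_n = 5.63160

F(5.29) = -0.4041818, F(5.98) = 0.4084206
z2 = 5.9800000 − 0.4084206·(0.6900000)/(0.8126023) = 5.6332004;  |Δ| = 0.3467996
F(5.6332004) = 0.0018781
z3 = 5.6332004 − 0.0018781·(-0.3467996)/(-0.4065425) = 5.6315983;  |Δ| = 0.0016021
|z3 − z2| = 0.0016021 < 10^{-2}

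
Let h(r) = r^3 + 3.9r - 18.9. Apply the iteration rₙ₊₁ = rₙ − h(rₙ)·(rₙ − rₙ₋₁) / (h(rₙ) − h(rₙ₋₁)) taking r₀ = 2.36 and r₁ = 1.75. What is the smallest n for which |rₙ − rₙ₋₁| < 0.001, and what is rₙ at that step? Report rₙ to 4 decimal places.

n = 5, rₙ = 2.1821

h(2.36) = 3.448256, h(1.75) = -6.715625
r₂ = 1.750000 − (-6.715625)·(-0.610000)/(-10.163881) = 2.153048;  |Δ| = 0.403048
h(2.153048) = -0.522411
r₃ = 2.153048 − (-0.522411)·(0.403048)/(6.193214) = 2.187046;  |Δ| = 0.033998
h(2.187046) = 0.090491
r₄ = 2.187046 − 0.090491·(0.033998)/(0.612902) = 2.182026;  |Δ| = 0.005020
h(2.182026) = -0.000949
r₅ = 2.182026 − (-0.000949)·(-0.005020)/(-0.091439) = 2.182078;  |Δ| = 0.000052
|r₅ − r₄| = 0.000052 < 0.001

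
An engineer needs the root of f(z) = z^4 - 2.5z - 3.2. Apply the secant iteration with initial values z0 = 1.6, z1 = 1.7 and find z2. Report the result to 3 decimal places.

1.642

f(1.6) = -0.64640, f(1.7) = 0.90210
z2 = 1.70000 − 0.90210·(1.70000 − 1.60000) / (0.90210 − (-0.64640)) = 1.70000 − (0.09021)/(1.54850) = 1.64174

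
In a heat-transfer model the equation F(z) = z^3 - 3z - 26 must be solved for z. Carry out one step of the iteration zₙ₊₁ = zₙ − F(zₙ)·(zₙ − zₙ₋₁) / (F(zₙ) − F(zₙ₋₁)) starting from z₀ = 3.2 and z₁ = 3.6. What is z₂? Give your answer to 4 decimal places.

3.2893

F(3.2) = -2.832000, F(3.6) = 9.856000
z₂ = 3.600000 − 9.856000·(3.600000 − 3.200000) / (9.856000 − (-2.832000)) = 3.600000 − (3.942400)/(12.688000) = 3.289281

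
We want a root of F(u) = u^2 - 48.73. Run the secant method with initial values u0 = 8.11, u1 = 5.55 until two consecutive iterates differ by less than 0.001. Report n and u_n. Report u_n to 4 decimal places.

F(8.11) = 17.042100, F(5.55) = -17.927500
u2 = 5.550000 − (-17.927500)·(-2.560000)/(-34.969600) = 6.862408;  |Δ| = 1.312408
F(6.862408) = -1.637350
u3 = 6.862408 − (-1.637350)·(1.312408)/(16.290150) = 6.994321;  |Δ| = 0.131912
F(6.994321) = 0.190524
u4 = 6.994321 − 0.190524·(0.131912)/(1.827873) = 6.980571;  |Δ| = 0.013750
F(6.980571) = -0.001625
u5 = 6.980571 − (-0.001625)·(-0.013750)/(-0.192148) = 6.980688;  |Δ| = 0.000116
|u5 − u4| = 0.000116 < 0.001

n = 5, u_n = 6.9807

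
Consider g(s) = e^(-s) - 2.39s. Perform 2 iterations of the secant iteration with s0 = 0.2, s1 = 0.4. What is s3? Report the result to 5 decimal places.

0.30760

g(0.2) = 0.3407308, g(0.4) = -0.2856800
s2 = 0.4000000 − (-0.2856800)·(0.4000000 − 0.2000000) / (-0.2856800 − 0.3407308) = 0.4000000 − (-0.0571360)/(-0.6264107) = 0.3087883
g(0.3087883) = -0.0036678
s3 = 0.3087883 − (-0.0036678)·(0.3087883 − 0.4000000) / (-0.0036678 − (-0.2856800)) = 0.3087883 − (0.0003345)/(0.2820122) = 0.3076020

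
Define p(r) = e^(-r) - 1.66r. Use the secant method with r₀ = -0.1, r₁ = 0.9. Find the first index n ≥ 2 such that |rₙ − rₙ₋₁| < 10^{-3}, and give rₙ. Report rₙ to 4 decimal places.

n = 5, rₙ = 0.4027

p(-0.1) = 1.271171, p(0.9) = -1.087430
r₂ = 0.900000 − (-1.087430)·(1.000000)/(-2.358601) = 0.438951;  |Δ| = 0.461049
p(0.438951) = -0.083947
r₃ = 0.438951 − (-0.083947)·(-0.461049)/(1.003484) = 0.400382;  |Δ| = 0.038569
p(0.400382) = 0.005430
r₄ = 0.400382 − 0.005430·(-0.038569)/(0.089377) = 0.402725;  |Δ| = 0.002343
p(0.402725) = -0.000028
r₅ = 0.402725 − (-0.000028)·(0.002343)/(-0.005458) = 0.402713;  |Δ| = 0.000012
|r₅ − r₄| = 0.000012 < 10^{-3}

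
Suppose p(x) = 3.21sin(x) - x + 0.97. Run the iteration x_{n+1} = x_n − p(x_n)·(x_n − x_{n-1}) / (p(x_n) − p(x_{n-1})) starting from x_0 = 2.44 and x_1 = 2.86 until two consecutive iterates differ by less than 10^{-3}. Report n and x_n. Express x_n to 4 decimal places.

n = 4, x_n = 2.6066

p(2.44) = 0.601846, p(2.86) = -0.997986
x_2 = 2.860000 − (-0.997986)·(0.420000)/(-1.599833) = 2.598001;  |Δ| = 0.261999
p(2.598001) = 0.032253
x_3 = 2.598001 − 0.032253·(-0.261999)/(1.030239) = 2.606203;  |Δ| = 0.008202
p(2.606203) = 0.001461
x_4 = 2.606203 − 0.001461·(0.008202)/(-0.030792) = 2.606593;  |Δ| = 0.000389
|x_4 − x_3| = 0.000389 < 10^{-3}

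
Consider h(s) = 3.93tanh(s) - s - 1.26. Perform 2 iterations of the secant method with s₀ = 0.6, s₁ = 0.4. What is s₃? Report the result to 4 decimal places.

0.4739

h(0.6) = 0.250605, h(0.4) = -0.166801
s₂ = 0.400000 − (-0.166801)·(0.400000 − 0.600000) / (-0.166801 − 0.250605) = 0.400000 − (0.033360)/(-0.417405) = 0.479923
h(0.479923) = 0.013571
s₃ = 0.479923 − 0.013571·(0.479923 − 0.400000) / (0.013571 − (-0.166801)) = 0.479923 − (0.001085)/(0.180372) = 0.473909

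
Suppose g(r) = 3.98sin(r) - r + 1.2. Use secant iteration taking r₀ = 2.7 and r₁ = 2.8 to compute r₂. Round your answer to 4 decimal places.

2.7430

g(2.7) = 0.200972, g(2.8) = -0.266747
r₂ = 2.800000 − (-0.266747)·(2.800000 − 2.700000) / (-0.266747 − 0.200972) = 2.800000 − (-0.026675)/(-0.467719) = 2.742969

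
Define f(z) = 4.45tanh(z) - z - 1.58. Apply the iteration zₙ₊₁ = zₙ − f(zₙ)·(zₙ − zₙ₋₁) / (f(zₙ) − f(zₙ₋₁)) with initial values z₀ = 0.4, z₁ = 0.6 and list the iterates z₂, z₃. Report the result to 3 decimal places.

f(0.4) = -0.28923, f(0.6) = 0.20987
z₂ = 0.60000 − 0.20987·(0.60000 − 0.40000) / (0.20987 − (-0.28923)) = 0.60000 − (0.04197)/(0.49910) = 0.51590
f(0.51590) = 0.01576
z₃ = 0.51590 − 0.01576·(0.51590 − 0.60000) / (0.01576 − 0.20987) = 0.51590 − (-0.00133)/(-0.19411) = 0.50907

0.516, 0.509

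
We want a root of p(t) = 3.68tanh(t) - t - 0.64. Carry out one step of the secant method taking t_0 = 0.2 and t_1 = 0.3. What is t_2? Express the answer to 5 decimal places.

0.24626

p(0.2) = -0.1136588, p(0.3) = 0.1320304
t_2 = 0.3000000 − 0.1320304·(0.3000000 − 0.2000000) / (0.1320304 − (-0.1136588)) = 0.3000000 − (0.0132030)/(0.2456892) = 0.2462612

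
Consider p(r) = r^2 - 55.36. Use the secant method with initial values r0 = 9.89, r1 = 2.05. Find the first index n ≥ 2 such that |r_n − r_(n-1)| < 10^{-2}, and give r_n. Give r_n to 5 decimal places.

p(9.89) = 42.4521000, p(2.05) = -51.1575000
r2 = 2.0500000 − (-51.1575000)·(-7.8400000)/(-93.6096000) = 6.3345477;  |Δ| = 4.2845477
p(6.3345477) = -15.2335049
r3 = 6.3345477 − (-15.2335049)·(4.2845477)/(35.9239951) = 8.1514024;  |Δ| = 1.8168547
p(8.1514024) = 11.0853617
r4 = 8.1514024 − 11.0853617·(1.8168547)/(26.3188666) = 7.3861532;  |Δ| = 0.7652492
p(7.3861532) = -0.8047403
r5 = 7.3861532 − (-0.8047403)·(-0.7652492)/(-11.8901019) = 7.4379465;  |Δ| = 0.0517932
p(7.4379465) = -0.0369522
r6 = 7.4379465 − (-0.0369522)·(0.0517932)/(0.7677881) = 7.4404392;  |Δ| = 0.0024927
|r6 − r5| = 0.0024927 < 10^{-2}

n = 6, r_n = 7.44044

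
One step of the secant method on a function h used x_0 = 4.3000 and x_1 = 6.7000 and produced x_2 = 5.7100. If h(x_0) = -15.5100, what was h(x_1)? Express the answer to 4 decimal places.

10.8900

The secant line through (4.3000, -15.5100) and (6.7000, h(x_1)) crosses zero at x_2 = 5.7100.
So (4.3000, -15.5100), (6.7000, h(x_1)), (5.7100, 0) are collinear:
h(x_1) = -15.5100 · (6.7000 − 5.7100) / (4.3000 − 5.7100) = -15.5100 · (0.990000)/(-1.410000) = 10.890000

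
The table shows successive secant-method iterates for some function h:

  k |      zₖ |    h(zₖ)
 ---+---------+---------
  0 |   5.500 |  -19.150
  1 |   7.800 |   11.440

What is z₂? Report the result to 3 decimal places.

6.940

z₂ = 7.800 − 11.440·(7.800 − 5.500) / (11.440 − (-19.150))
   = 7.800 − (26.31200)/(30.59000) = 6.93985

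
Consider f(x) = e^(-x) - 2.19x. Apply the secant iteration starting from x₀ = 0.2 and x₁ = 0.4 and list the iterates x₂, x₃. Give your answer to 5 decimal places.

f(0.2) = 0.3807308, f(0.4) = -0.2056800
x₂ = 0.4000000 − (-0.2056800)·(0.4000000 − 0.2000000) / (-0.2056800 − 0.3807308) = 0.4000000 − (-0.0411360)/(-0.5864107) = 0.3298512
f(0.3298512) = -0.0033435
x₃ = 0.3298512 − (-0.0033435)·(0.3298512 − 0.4000000) / (-0.0033435 − (-0.2056800)) = 0.3298512 − (0.0002345)/(0.2023365) = 0.3286921

0.32985, 0.32869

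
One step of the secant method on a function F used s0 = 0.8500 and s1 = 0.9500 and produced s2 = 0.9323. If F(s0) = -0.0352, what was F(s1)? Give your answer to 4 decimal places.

The secant line through (0.8500, -0.0352) and (0.9500, F(s1)) crosses zero at s2 = 0.9323.
So (0.8500, -0.0352), (0.9500, F(s1)), (0.9323, 0) are collinear:
F(s1) = -0.0352 · (0.9500 − 0.9323) / (0.8500 − 0.9323) = -0.0352 · (0.017700)/(-0.082300) = 0.007570

0.0076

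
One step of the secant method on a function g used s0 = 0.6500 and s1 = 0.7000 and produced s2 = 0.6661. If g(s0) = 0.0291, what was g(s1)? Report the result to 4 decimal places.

-0.0613

The secant line through (0.6500, 0.0291) and (0.7000, g(s1)) crosses zero at s2 = 0.6661.
So (0.6500, 0.0291), (0.7000, g(s1)), (0.6661, 0) are collinear:
g(s1) = 0.0291 · (0.7000 − 0.6661) / (0.6500 − 0.6661) = 0.0291 · (0.033900)/(-0.016100) = -0.061273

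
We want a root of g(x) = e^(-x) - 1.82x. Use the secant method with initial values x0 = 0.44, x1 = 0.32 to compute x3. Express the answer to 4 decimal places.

g(0.44) = -0.156764, g(0.32) = 0.143749
x2 = 0.320000 − 0.143749·(0.320000 − 0.440000) / (0.143749 − (-0.156764)) = 0.320000 − (-0.017250)/(0.300513) = 0.377402
g(0.377402) = -0.001230
x3 = 0.377402 − (-0.001230)·(0.377402 − 0.320000) / (-0.001230 − 0.143749) = 0.377402 − (-0.000071)/(-0.144979) = 0.376915

0.3769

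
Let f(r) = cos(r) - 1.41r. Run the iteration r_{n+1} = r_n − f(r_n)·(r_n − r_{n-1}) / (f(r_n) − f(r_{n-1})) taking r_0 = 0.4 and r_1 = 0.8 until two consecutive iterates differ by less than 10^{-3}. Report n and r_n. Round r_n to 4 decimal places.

n = 4, r_n = 0.5895

f(0.4) = 0.357061, f(0.8) = -0.431293
r_2 = 0.800000 − (-0.431293)·(0.400000)/(-0.788354) = 0.581168;  |Δ| = 0.218832
f(0.581168) = 0.016376
r_3 = 0.581168 − 0.016376·(-0.218832)/(0.447669) = 0.589173;  |Δ| = 0.008005
f(0.589173) = 0.000667
r_4 = 0.589173 − 0.000667·(0.008005)/(-0.015708) = 0.589513;  |Δ| = 0.000340
|r_4 − r_3| = 0.000340 < 10^{-3}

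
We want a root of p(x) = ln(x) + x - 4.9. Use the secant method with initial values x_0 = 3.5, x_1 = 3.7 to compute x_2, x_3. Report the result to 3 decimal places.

3.615, 3.615

p(3.5) = -0.14724, p(3.7) = 0.10833
x_2 = 3.70000 − 0.10833·(3.70000 − 3.50000) / (0.10833 − (-0.14724)) = 3.70000 − (0.02167)/(0.25557) = 3.61522
p(3.61522) = 0.00038
x_3 = 3.61522 − 0.00038·(3.61522 − 3.70000) / (0.00038 − 0.10833) = 3.61522 − (-0.00003)/(-0.10796) = 3.61493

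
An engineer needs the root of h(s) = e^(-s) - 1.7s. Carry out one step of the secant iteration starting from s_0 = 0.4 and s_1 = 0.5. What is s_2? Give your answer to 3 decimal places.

0.396

h(0.4) = -0.00968, h(0.5) = -0.24347
s_2 = 0.50000 − (-0.24347)·(0.50000 − 0.40000) / (-0.24347 − (-0.00968)) = 0.50000 − (-0.02435)/(-0.23379) = 0.39586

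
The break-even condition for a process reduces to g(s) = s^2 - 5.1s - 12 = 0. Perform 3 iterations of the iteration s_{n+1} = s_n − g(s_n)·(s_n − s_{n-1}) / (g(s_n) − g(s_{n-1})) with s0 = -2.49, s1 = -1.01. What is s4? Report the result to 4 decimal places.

-1.7514

g(-2.49) = 6.899100, g(-1.01) = -5.828900
s2 = -1.010000 − (-5.828900)·(-1.010000 − (-2.490000)) / (-5.828900 − 6.899100) = -1.010000 − (-8.626772)/(-12.728000) = -1.687779
g(-1.687779) = -0.543729
s3 = -1.687779 − (-0.543729)·(-1.687779 − (-1.010000)) / (-0.543729 − (-5.828900)) = -1.687779 − (0.368528)/(5.285171) = -1.757508
g(-1.757508) = 0.052123
s4 = -1.757508 − 0.052123·(-1.757508 − (-1.687779)) / (0.052123 − (-0.543729)) = -1.757508 − (-0.003634)/(0.595851) = -1.751408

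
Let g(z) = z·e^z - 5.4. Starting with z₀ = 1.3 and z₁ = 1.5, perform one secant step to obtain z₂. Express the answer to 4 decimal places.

g(1.3) = -0.629914, g(1.5) = 1.322534
z₂ = 1.500000 − 1.322534·(1.500000 − 1.300000) / (1.322534 − (-0.629914)) = 1.500000 − (0.264507)/(1.952448) = 1.364526

1.3645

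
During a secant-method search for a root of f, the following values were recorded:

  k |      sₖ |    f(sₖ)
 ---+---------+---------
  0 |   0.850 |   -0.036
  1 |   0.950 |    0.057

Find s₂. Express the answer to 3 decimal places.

s₂ = 0.950 − 0.057·(0.950 − 0.850) / (0.057 − (-0.036))
   = 0.950 − (0.00570)/(0.09300) = 0.88871

0.889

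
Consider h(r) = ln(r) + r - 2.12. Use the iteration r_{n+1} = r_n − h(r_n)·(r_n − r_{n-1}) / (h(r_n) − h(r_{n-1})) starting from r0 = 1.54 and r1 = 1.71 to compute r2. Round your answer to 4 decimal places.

h(1.54) = -0.148218, h(1.71) = 0.126493
r2 = 1.710000 − 0.126493·(1.710000 − 1.540000) / (0.126493 − (-0.148218)) = 1.710000 − (0.021504)/(0.274711) = 1.631722

1.6317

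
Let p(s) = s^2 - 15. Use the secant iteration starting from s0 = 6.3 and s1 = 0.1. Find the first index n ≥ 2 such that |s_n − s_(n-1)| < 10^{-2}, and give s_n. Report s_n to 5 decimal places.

n = 7, s_n = 3.87294

p(6.3) = 24.6900000, p(0.1) = -14.9900000
s2 = 0.1000000 − (-14.9900000)·(-6.2000000)/(-39.6800000) = 2.4421875;  |Δ| = 2.3421875
p(2.4421875) = -9.0357202
s3 = 2.4421875 − (-9.0357202)·(2.3421875)/(5.9542798) = 5.9964966;  |Δ| = 3.5543091
p(5.9964966) = 20.9579717
s4 = 5.9964966 − 20.9579717·(3.5543091)/(29.9936919) = 3.5129374;  |Δ| = 2.4835592
p(3.5129374) = -2.6592708
s5 = 3.5129374 − (-2.6592708)·(-2.4835592)/(-23.6172425) = 3.7925829;  |Δ| = 0.2796455
p(3.7925829) = -0.6163146
s6 = 3.7925829 − (-0.6163146)·(0.2796455)/(2.0429562) = 3.8769458;  |Δ| = 0.0843629
p(3.8769458) = 0.0307088
s7 = 3.8769458 − 0.0307088·(0.0843629)/(0.6470234) = 3.8729418;  |Δ| = 0.0040040
|s7 − s6| = 0.0040040 < 10^{-2}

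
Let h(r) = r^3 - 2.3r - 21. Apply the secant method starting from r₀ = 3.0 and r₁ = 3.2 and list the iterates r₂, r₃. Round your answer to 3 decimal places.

3.034, 3.036

h(3.0) = -0.90000, h(3.2) = 4.40800
r₂ = 3.20000 − 4.40800·(3.20000 − 3.00000) / (4.40800 − (-0.90000)) = 3.20000 − (0.88160)/(5.30800) = 3.03391
h(3.03391) = -0.05201
r₃ = 3.03391 − (-0.05201)·(3.03391 − 3.20000) / (-0.05201 − 4.40800) = 3.03391 − (0.00864)/(-4.46001) = 3.03585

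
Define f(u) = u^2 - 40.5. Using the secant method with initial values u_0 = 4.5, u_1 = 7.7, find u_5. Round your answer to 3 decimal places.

6.364

f(4.5) = -20.25000, f(7.7) = 18.79000
u_2 = 7.70000 − 18.79000·(7.70000 − 4.50000) / (18.79000 − (-20.25000)) = 7.70000 − (60.12800)/(39.04000) = 6.15984
f(6.15984) = -2.55642
u_3 = 6.15984 − (-2.55642)·(6.15984 − 7.70000) / (-2.55642 − 18.79000) = 6.15984 − (3.93731)/(-21.34642) = 6.34428
f(6.34428) = -0.25006
u_4 = 6.34428 − (-0.25006)·(6.34428 − 6.15984) / (-0.25006 − (-2.55642)) = 6.34428 − (-0.04612)/(2.30636) = 6.36428
f(6.36428) = 0.00409
u_5 = 6.36428 − 0.00409·(6.36428 − 6.34428) / (0.00409 − (-0.25006)) = 6.36428 − (0.00008)/(0.25415) = 6.36396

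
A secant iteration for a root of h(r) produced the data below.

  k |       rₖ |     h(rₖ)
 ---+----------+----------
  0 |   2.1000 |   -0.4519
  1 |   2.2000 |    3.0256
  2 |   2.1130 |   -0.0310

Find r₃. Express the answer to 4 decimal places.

2.1139

r₃ = 2.1130 − (-0.0310)·(2.1130 − 2.2000) / (-0.0310 − 3.0256)
   = 2.1130 − (0.002697)/(-3.056600) = 2.113882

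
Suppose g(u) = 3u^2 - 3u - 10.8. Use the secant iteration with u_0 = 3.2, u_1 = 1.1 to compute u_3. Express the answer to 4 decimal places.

g(3.2) = 10.320000, g(1.1) = -10.470000
u_2 = 1.100000 − (-10.470000)·(1.100000 − 3.200000) / (-10.470000 − 10.320000) = 1.100000 − (21.987000)/(-20.790000) = 2.157576
g(2.157576) = -3.307328
u_3 = 2.157576 − (-3.307328)·(2.157576 − 1.100000) / (-3.307328 − (-10.470000)) = 2.157576 − (-3.497750)/(7.162672) = 2.645906

2.6459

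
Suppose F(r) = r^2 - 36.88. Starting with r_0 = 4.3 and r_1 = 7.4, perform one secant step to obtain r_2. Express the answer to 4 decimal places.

F(4.3) = -18.390000, F(7.4) = 17.880000
r_2 = 7.400000 − 17.880000·(7.400000 − 4.300000) / (17.880000 − (-18.390000)) = 7.400000 − (55.428000)/(36.270000) = 5.871795

5.8718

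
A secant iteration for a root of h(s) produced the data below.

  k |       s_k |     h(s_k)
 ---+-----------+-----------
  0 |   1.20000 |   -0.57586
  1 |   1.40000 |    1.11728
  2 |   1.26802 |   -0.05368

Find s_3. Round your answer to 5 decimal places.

1.27407

s_3 = 1.26802 − (-0.05368)·(1.26802 − 1.40000) / (-0.05368 − 1.11728)
   = 1.26802 − (0.0070847)/(-1.1709600) = 1.2740703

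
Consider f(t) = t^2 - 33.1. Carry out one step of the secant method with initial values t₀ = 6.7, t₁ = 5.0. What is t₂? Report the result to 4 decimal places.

5.6923

f(6.7) = 11.790000, f(5.0) = -8.100000
t₂ = 5.000000 − (-8.100000)·(5.000000 − 6.700000) / (-8.100000 − 11.790000) = 5.000000 − (13.770000)/(-19.890000) = 5.692308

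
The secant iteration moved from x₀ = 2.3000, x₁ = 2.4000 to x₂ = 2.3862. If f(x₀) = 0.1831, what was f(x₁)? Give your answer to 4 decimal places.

-0.0293

The secant line through (2.3000, 0.1831) and (2.4000, f(x₁)) crosses zero at x₂ = 2.3862.
So (2.3000, 0.1831), (2.4000, f(x₁)), (2.3862, 0) are collinear:
f(x₁) = 0.1831 · (2.4000 − 2.3862) / (2.3000 − 2.3862) = 0.1831 · (0.013800)/(-0.086200) = -0.029313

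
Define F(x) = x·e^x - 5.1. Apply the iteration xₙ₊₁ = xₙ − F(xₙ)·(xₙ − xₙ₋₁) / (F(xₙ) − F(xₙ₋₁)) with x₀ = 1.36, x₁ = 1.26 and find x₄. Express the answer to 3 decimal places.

F(1.36) = 0.19882, F(1.26) = -0.65797
x₂ = 1.26000 − (-0.65797)·(1.26000 − 1.36000) / (-0.65797 − 0.19882) = 1.26000 − (0.06580)/(-0.85679) = 1.33679
F(1.33679) = -0.01106
x₃ = 1.33679 − (-0.01106)·(1.33679 − 1.26000) / (-0.01106 − (-0.65797)) = 1.33679 − (-0.00085)/(0.64691) = 1.33811
F(1.33811) = 0.00063
x₄ = 1.33811 − 0.00063·(1.33811 − 1.33679) / (0.00063 − (-0.01106)) = 1.33811 − (0.00000)/(0.01169) = 1.33804

1.338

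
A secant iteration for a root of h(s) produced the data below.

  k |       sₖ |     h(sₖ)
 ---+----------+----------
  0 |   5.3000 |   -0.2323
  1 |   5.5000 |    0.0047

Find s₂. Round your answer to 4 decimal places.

s₂ = 5.5000 − 0.0047·(5.5000 − 5.3000) / (0.0047 − (-0.2323))
   = 5.5000 − (0.000940)/(0.237000) = 5.496034

5.4960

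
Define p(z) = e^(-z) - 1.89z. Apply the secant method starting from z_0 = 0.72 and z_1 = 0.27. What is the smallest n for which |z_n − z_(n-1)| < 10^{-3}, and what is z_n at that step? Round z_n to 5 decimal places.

n = 4, z_n = 0.36668

p(0.72) = -0.8740477, p(0.27) = 0.2530795
z_2 = 0.2700000 − 0.2530795·(-0.4500000)/(1.1271272) = 0.3710407;  |Δ| = 0.1010407
p(0.3710407) = -0.0112512
z_3 = 0.3710407 − (-0.0112512)·(0.1010407)/(-0.2643307) = 0.3667400;  |Δ| = 0.0043008
p(0.3667400) = -0.0001487
z_4 = 0.3667400 − (-0.0001487)·(-0.0043008)/(0.0111025) = 0.3666824;  |Δ| = 0.0000576
|z_4 − z_3| = 0.0000576 < 10^{-3}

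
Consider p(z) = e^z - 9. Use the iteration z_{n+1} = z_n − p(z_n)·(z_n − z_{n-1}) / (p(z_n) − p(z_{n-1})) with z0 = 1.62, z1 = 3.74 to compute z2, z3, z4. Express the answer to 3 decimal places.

p(1.62) = -3.94691, p(3.74) = 33.09799
z2 = 3.74000 − 33.09799·(3.74000 − 1.62000) / (33.09799 − (-3.94691)) = 3.74000 − (70.16774)/(37.04490) = 1.84587
p(1.84587) = -2.66637
z3 = 1.84587 − (-2.66637)·(1.84587 − 3.74000) / (-2.66637 − 33.09799) = 1.84587 − (5.05045)/(-35.76436) = 1.98709
p(1.98709) = -1.70574
z4 = 1.98709 − (-1.70574)·(1.98709 − 1.84587) / (-1.70574 − (-2.66637)) = 1.98709 − (-0.24088)/(0.96063) = 2.23783

1.846, 1.987, 2.238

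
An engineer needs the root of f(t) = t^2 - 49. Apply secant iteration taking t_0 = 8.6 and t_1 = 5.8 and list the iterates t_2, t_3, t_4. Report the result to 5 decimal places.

f(8.6) = 24.9600000, f(5.8) = -15.3600000
t_2 = 5.8000000 − (-15.3600000)·(5.8000000 − 8.6000000) / (-15.3600000 − 24.9600000) = 5.8000000 − (43.0080000)/(-40.3200000) = 6.8666667
f(6.8666667) = -1.8488889
t_3 = 6.8666667 − (-1.8488889)·(6.8666667 − 5.8000000) / (-1.8488889 − (-15.3600000)) = 6.8666667 − (-1.9721481)/(13.5111111) = 7.0126316
f(7.0126316) = 0.1770017
t_4 = 7.0126316 − 0.1770017·(7.0126316 − 6.8666667) / (0.1770017 − (-1.8488889)) = 7.0126316 − (0.0258360)/(2.0258906) = 6.9998787

6.86667, 7.01263, 6.99988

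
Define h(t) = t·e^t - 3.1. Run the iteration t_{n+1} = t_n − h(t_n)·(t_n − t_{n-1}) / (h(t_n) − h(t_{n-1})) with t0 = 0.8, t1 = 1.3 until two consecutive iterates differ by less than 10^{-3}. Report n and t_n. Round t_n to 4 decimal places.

n = 5, t_n = 1.0668

h(0.8) = -1.319567, h(1.3) = 1.670086
t2 = 1.300000 − 1.670086·(0.500000)/(2.989653) = 1.020689;  |Δ| = 0.279311
h(1.020689) = -0.267479
t3 = 1.020689 − (-0.267479)·(-0.279311)/(-1.937565) = 1.059248;  |Δ| = 0.038559
h(1.059248) = -0.044917
t4 = 1.059248 − (-0.044917)·(0.038559)/(0.222562) = 1.067030;  |Δ| = 0.007782
h(1.067030) = 0.001570
t5 = 1.067030 − 0.001570·(0.007782)/(0.046487) = 1.066767;  |Δ| = 0.000263
|t5 − t4| = 0.000263 < 10^{-3}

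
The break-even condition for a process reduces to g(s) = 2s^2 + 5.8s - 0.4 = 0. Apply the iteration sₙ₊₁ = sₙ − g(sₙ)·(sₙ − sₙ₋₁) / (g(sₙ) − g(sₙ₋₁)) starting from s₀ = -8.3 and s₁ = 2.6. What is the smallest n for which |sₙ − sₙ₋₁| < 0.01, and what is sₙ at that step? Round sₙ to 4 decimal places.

g(-8.3) = 89.240000, g(2.6) = 28.200000
s₂ = 2.600000 − 28.200000·(10.900000)/(-61.040000) = 7.635714;  |Δ| = 5.035714
g(7.635714) = 160.495408
s₃ = 7.635714 − 160.495408·(5.035714)/(132.295408) = 1.526591;  |Δ| = 6.109124
g(1.526591) = 13.115182
s₄ = 1.526591 − 13.115182·(-6.109124)/(-147.380226) = 0.982947;  |Δ| = 0.543643
g(0.982947) = 7.233465
s₅ = 0.982947 − 7.233465·(-0.543643)/(-5.881718) = 0.314363;  |Δ| = 0.668584
g(0.314363) = 1.620953
s₆ = 0.314363 − 1.620953·(-0.668584)/(-5.612512) = 0.121269;  |Δ| = 0.193094
g(0.121269) = 0.332770
s₇ = 0.121269 − 0.332770·(-0.193094)/(-1.288182) = 0.071387;  |Δ| = 0.049881
g(0.071387) = 0.024240
s₈ = 0.071387 − 0.024240·(-0.049881)/(-0.308531) = 0.067469;  |Δ| = 0.003919
|s₈ − s₇| = 0.003919 < 0.01

n = 8, sₙ = 0.0675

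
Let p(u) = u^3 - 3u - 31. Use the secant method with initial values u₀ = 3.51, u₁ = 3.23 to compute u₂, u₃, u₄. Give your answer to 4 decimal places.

3.4549, 3.4590, 3.4587

p(3.51) = 1.713551, p(3.23) = -6.991733
u₂ = 3.230000 − (-6.991733)·(3.230000 − 3.510000) / (-6.991733 − 1.713551) = 3.230000 − (1.957685)/(-8.705284) = 3.454885
p(3.454885) = -0.126361
u₃ = 3.454885 − (-0.126361)·(3.454885 − 3.230000) / (-0.126361 − (-6.991733)) = 3.454885 − (-0.028417)/(6.865372) = 3.459024
p(3.459024) = 0.009616
u₄ = 3.459024 − 0.009616·(3.459024 − 3.454885) / (0.009616 − (-0.126361)) = 3.459024 − (0.000040)/(0.135977) = 3.458731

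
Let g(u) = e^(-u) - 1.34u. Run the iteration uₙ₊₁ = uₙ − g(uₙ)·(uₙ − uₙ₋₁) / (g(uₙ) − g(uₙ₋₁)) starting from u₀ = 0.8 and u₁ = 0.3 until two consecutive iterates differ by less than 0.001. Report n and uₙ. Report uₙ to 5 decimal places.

g(0.8) = -0.6226710, g(0.3) = 0.3388182
u₂ = 0.3000000 − 0.3388182·(-0.5000000)/(0.9614893) = 0.4761945;  |Δ| = 0.1761945
g(0.4761945) = -0.0169580
u₃ = 0.4761945 − (-0.0169580)·(0.1761945)/(-0.3557762) = 0.4677962;  |Δ| = 0.0083983
g(0.4677962) = -0.0004658
u₄ = 0.4677962 − (-0.0004658)·(-0.0083983)/(0.0164921) = 0.4675590;  |Δ| = 0.0002372
|u₄ − u₃| = 0.0002372 < 0.001

n = 4, uₙ = 0.46756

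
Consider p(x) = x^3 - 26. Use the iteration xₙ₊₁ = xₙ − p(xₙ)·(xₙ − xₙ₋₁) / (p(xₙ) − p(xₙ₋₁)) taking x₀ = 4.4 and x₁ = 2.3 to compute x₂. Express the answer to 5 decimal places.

2.69784

p(4.4) = 59.1840000, p(2.3) = -13.8330000
x₂ = 2.3000000 − (-13.8330000)·(2.3000000 − 4.4000000) / (-13.8330000 − 59.1840000) = 2.3000000 − (29.0493000)/(-73.0170000) = 2.6978430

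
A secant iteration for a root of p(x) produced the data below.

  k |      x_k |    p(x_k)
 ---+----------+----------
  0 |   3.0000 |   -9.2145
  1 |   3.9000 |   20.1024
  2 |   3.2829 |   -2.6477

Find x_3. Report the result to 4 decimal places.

3.3547

x_3 = 3.2829 − (-2.6477)·(3.2829 − 3.9000) / (-2.6477 − 20.1024)
   = 3.2829 − (1.633896)/(-22.750100) = 3.354719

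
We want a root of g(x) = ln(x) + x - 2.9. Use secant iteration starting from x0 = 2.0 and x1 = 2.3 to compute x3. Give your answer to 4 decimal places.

2.1394

g(2.0) = -0.206853, g(2.3) = 0.232909
x2 = 2.300000 − 0.232909·(2.300000 − 2.000000) / (0.232909 − (-0.206853)) = 2.300000 − (0.069873)/(0.439762) = 2.141112
g(2.141112) = 0.002438
x3 = 2.141112 − 0.002438·(2.141112 − 2.300000) / (0.002438 − 0.232909) = 2.141112 − (-0.000387)/(-0.230471) = 2.139432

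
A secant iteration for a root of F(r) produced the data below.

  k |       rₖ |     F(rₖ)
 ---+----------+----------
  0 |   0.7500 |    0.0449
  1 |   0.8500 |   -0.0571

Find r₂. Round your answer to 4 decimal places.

0.7940

r₂ = 0.8500 − (-0.0571)·(0.8500 − 0.7500) / (-0.0571 − 0.0449)
   = 0.8500 − (-0.005710)/(-0.102000) = 0.794020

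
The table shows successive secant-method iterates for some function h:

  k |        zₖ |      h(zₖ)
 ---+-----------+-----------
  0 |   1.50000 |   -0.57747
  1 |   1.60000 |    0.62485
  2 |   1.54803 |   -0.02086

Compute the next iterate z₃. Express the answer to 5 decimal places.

1.54971

z₃ = 1.54803 − (-0.02086)·(1.54803 − 1.60000) / (-0.02086 − 0.62485)
   = 1.54803 − (0.0010841)/(-0.6457100) = 1.5497089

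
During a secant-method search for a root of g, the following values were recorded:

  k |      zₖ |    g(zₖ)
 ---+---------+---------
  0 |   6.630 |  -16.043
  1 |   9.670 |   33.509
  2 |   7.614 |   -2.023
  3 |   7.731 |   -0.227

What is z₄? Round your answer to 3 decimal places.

z₄ = 7.731 − (-0.227)·(7.731 − 7.614) / (-0.227 − (-2.023))
   = 7.731 − (-0.02656)/(1.79600) = 7.74579

7.746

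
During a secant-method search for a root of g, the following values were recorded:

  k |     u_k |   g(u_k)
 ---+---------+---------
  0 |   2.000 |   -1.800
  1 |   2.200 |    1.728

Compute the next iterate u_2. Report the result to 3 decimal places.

u_2 = 2.200 − 1.728·(2.200 − 2.000) / (1.728 − (-1.800))
   = 2.200 − (0.34560)/(3.52800) = 2.10204

2.102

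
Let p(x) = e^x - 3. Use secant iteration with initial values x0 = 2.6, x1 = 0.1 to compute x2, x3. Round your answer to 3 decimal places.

p(2.6) = 10.46374, p(0.1) = -1.89483
x2 = 0.10000 − (-1.89483)·(0.10000 − 2.60000) / (-1.89483 − 10.46374) = 0.10000 − (4.73707)/(-12.35857) = 0.48330
p(0.48330) = -1.37858
x3 = 0.48330 − (-1.37858)·(0.48330 − 0.10000) / (-1.37858 − (-1.89483)) = 0.48330 − (-0.52841)/(0.51625) = 1.50686

0.483, 1.507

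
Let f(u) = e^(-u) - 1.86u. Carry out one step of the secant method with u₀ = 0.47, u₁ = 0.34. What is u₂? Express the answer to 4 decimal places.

f(0.47) = -0.249198, f(0.34) = 0.079370
u₂ = 0.340000 − 0.079370·(0.340000 − 0.470000) / (0.079370 − (-0.249198)) = 0.340000 − (-0.010318)/(0.328568) = 0.371403

0.3714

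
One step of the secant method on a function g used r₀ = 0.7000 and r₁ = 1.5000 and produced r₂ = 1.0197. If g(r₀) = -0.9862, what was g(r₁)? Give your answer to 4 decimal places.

The secant line through (0.7000, -0.9862) and (1.5000, g(r₁)) crosses zero at r₂ = 1.0197.
So (0.7000, -0.9862), (1.5000, g(r₁)), (1.0197, 0) are collinear:
g(r₁) = -0.9862 · (1.5000 − 1.0197) / (0.7000 − 1.0197) = -0.9862 · (0.480300)/(-0.319700) = 1.481614

1.4816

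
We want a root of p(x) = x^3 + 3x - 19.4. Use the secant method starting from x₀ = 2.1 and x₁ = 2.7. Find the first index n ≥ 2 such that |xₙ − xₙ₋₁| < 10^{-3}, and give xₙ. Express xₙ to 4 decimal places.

p(2.1) = -3.839000, p(2.7) = 8.383000
x₂ = 2.700000 − 8.383000·(0.600000)/(12.222000) = 2.288463;  |Δ| = 0.411537
p(2.288463) = -0.549778
x₃ = 2.288463 − (-0.549778)·(-0.411537)/(-8.932778) = 2.313792;  |Δ| = 0.025329
p(2.313792) = -0.071431
x₄ = 2.313792 − (-0.071431)·(0.025329)/(0.478347) = 2.317574;  |Δ| = 0.003782
p(2.317574) = 0.000762
x₅ = 2.317574 − 0.000762·(0.003782)/(0.072193) = 2.317534;  |Δ| = 0.000040
|x₅ − x₄| = 0.000040 < 10^{-3}

n = 5, xₙ = 2.3175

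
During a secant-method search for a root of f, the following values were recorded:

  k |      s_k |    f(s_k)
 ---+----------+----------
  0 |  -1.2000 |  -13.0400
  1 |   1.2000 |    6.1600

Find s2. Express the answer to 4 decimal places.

s2 = 1.2000 − 6.1600·(1.2000 − (-1.2000)) / (6.1600 − (-13.0400))
   = 1.2000 − (14.784000)/(19.200000) = 0.430000

0.4300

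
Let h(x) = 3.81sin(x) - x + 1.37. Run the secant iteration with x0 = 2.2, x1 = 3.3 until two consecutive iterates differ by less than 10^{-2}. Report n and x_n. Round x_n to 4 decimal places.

n = 4, x_n = 2.7664

h(2.2) = 2.250371, h(3.3) = -2.531011
x2 = 3.300000 − (-2.531011)·(1.100000)/(-4.781382) = 2.717718;  |Δ| = 0.582282
h(2.717718) = 0.219316
x3 = 2.717718 − 0.219316·(-0.582282)/(2.750327) = 2.764150;  |Δ| = 0.046432
h(2.764150) = 0.010002
x4 = 2.764150 − 0.010002·(0.046432)/(-0.209314) = 2.766369;  |Δ| = 0.002219
|x4 − x3| = 0.002219 < 10^{-2}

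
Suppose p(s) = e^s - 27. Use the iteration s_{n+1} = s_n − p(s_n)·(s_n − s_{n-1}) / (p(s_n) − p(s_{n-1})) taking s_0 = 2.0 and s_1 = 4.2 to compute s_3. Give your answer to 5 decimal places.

3.06293

p(2.0) = -19.6109439, p(4.2) = 39.6863310
s_2 = 4.2000000 − 39.6863310·(4.2000000 − 2.0000000) / (39.6863310 − (-19.6109439)) = 4.2000000 − (87.3099283)/(59.2972749) = 2.7275895
p(2.7275895) = -11.7040279
s_3 = 2.7275895 − (-11.7040279)·(2.7275895 − 4.2000000) / (-11.7040279 − 39.6863310) = 2.7275895 − (17.2331332)/(-51.3903589) = 3.0629274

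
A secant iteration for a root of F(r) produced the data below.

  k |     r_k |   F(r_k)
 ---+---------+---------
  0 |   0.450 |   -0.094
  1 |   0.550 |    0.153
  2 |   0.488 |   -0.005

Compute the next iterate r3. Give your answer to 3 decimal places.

r3 = 0.488 − (-0.005)·(0.488 − 0.550) / (-0.005 − 0.153)
   = 0.488 − (0.00031)/(-0.15800) = 0.48996

0.490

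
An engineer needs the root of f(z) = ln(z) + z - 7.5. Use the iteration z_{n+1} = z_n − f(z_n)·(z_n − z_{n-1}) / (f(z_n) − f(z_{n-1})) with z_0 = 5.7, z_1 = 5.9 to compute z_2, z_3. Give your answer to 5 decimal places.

f(5.7) = -0.0595338, f(5.9) = 0.1749524
z_2 = 5.9000000 − 0.1749524·(5.9000000 − 5.7000000) / (0.1749524 − (-0.0595338)) = 5.9000000 − (0.0349905)/(0.2344862) = 5.7507781
f(5.7507781) = 0.0001133
z_3 = 5.7507781 − 0.0001133·(5.7507781 − 5.9000000) / (0.0001133 − 0.1749524) = 5.7507781 − (-0.0000169)/(-0.1748391) = 5.7506814

5.75078, 5.75068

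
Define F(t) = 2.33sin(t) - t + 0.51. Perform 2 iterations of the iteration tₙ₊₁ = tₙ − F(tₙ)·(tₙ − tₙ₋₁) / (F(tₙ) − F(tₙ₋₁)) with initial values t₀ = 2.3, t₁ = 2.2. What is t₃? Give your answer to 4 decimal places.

2.2793

F(2.3) = -0.052507, F(2.2) = 0.193797
t₂ = 2.200000 − 0.193797·(2.200000 − 2.300000) / (0.193797 − (-0.052507)) = 2.200000 − (-0.019380)/(0.246303) = 2.278682
F(2.278682) = 0.001508
t₃ = 2.278682 − 0.001508·(2.278682 − 2.200000) / (0.001508 − 0.193797) = 2.278682 − (0.000119)/(-0.192288) = 2.279299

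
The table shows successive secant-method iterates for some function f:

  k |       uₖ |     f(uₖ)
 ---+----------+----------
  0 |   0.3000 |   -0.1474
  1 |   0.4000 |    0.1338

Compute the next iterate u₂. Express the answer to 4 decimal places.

0.3524

u₂ = 0.4000 − 0.1338·(0.4000 − 0.3000) / (0.1338 − (-0.1474))
   = 0.4000 − (0.013380)/(0.281200) = 0.352418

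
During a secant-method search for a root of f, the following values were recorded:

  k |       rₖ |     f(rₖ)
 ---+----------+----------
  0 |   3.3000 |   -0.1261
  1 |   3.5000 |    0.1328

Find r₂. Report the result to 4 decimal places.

r₂ = 3.5000 − 0.1328·(3.5000 − 3.3000) / (0.1328 − (-0.1261))
   = 3.5000 − (0.026560)/(0.258900) = 3.397412

3.3974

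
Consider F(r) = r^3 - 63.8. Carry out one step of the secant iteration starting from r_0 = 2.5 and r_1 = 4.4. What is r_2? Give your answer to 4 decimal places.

3.8159

F(2.5) = -48.175000, F(4.4) = 21.384000
r_2 = 4.400000 − 21.384000·(4.400000 − 2.500000) / (21.384000 − (-48.175000)) = 4.400000 − (40.629600)/(69.559000) = 3.815897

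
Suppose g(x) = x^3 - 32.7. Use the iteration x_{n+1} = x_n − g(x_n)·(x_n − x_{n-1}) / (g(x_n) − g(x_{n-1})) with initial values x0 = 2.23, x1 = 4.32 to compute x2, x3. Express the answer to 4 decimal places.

g(2.23) = -21.610433, g(4.32) = 47.921568
x2 = 4.320000 − 47.921568·(4.320000 − 2.230000) / (47.921568 − (-21.610433)) = 4.320000 − (100.156077)/(69.532001) = 2.879569
g(2.879569) = -8.822861
x3 = 2.879569 − (-8.822861)·(2.879569 − 4.320000) / (-8.822861 − 47.921568) = 2.879569 − (12.708726)/(-56.744429) = 3.103533

2.8796, 3.1035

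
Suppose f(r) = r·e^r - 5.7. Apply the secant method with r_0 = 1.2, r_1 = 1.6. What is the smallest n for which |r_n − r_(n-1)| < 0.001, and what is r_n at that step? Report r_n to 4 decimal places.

f(1.2) = -1.715860, f(1.6) = 2.224852
r_2 = 1.600000 − 2.224852·(0.400000)/(3.940712) = 1.374167;  |Δ| = 0.225833
f(1.374167) = -0.269585
r_3 = 1.374167 − (-0.269585)·(-0.225833)/(-2.494437) = 1.398574;  |Δ| = 0.024407
f(1.398574) = -0.036582
r_4 = 1.398574 − (-0.036582)·(0.024407)/(0.233002) = 1.402406;  |Δ| = 0.003832
f(1.402406) = 0.000738
r_5 = 1.402406 − 0.000738·(0.003832)/(0.037320) = 1.402330;  |Δ| = 0.000076
|r_5 − r_4| = 0.000076 < 0.001

n = 5, r_n = 1.4023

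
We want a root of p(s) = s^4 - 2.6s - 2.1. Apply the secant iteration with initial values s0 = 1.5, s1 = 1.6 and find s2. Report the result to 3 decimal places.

1.576

p(1.5) = -0.93750, p(1.6) = 0.29360
s2 = 1.60000 − 0.29360·(1.60000 − 1.50000) / (0.29360 − (-0.93750)) = 1.60000 − (0.02936)/(1.23110) = 1.57615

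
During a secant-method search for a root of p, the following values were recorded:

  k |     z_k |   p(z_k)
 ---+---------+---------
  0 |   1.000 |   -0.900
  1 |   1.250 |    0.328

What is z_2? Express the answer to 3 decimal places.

z_2 = 1.250 − 0.328·(1.250 − 1.000) / (0.328 − (-0.900))
   = 1.250 − (0.08200)/(1.22800) = 1.18322

1.183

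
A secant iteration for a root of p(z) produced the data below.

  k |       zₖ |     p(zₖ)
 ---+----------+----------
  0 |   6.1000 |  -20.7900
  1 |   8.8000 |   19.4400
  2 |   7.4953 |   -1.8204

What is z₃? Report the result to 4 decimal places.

7.6070

z₃ = 7.4953 − (-1.8204)·(7.4953 − 8.8000) / (-1.8204 − 19.4400)
   = 7.4953 − (2.375076)/(-21.260400) = 7.607014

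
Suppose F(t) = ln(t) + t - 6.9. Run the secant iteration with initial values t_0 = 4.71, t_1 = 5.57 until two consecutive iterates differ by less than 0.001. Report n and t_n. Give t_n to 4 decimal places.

F(4.71) = -0.640312, F(5.57) = 0.387395
t_2 = 5.570000 − 0.387395·(0.860000)/(1.027707) = 5.245822;  |Δ| = 0.324178
F(5.245822) = 0.003254
t_3 = 5.245822 − 0.003254·(-0.324178)/(-0.384141) = 5.243076;  |Δ| = 0.002746
F(5.243076) = -0.000016
t_4 = 5.243076 − (-0.000016)·(-0.002746)/(-0.003270) = 5.243089;  |Δ| = 0.000013
|t_4 − t_3| = 0.000013 < 0.001

n = 4, t_n = 5.2431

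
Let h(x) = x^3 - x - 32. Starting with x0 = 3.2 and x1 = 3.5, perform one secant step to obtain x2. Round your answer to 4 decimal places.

h(3.2) = -2.432000, h(3.5) = 7.375000
x2 = 3.500000 − 7.375000·(3.500000 − 3.200000) / (7.375000 − (-2.432000)) = 3.500000 − (2.212500)/(9.807000) = 3.274396

3.2744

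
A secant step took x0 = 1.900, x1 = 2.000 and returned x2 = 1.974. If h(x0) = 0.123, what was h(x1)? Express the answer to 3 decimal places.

The secant line through (1.900, 0.123) and (2.000, h(x1)) crosses zero at x2 = 1.974.
So (1.900, 0.123), (2.000, h(x1)), (1.974, 0) are collinear:
h(x1) = 0.123 · (2.000 − 1.974) / (1.900 − 1.974) = 0.123 · (0.02600)/(-0.07400) = -0.04322

-0.043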